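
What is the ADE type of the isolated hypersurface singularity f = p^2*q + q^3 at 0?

The Hessian of f at 0 is [[0, 0], [0, 0]] with rank 0, so corank 2. A Groebner basis of the Jacobian ideal J(f) in C{p,q} is {q^3, p^2 + 3*q^2, p*q}; counting standard monomials gives mu = 4. Corank 2; j^3 = q*(p^2 + q^2) splits into three distinct lines over C (the quadratic factor has nonzero discriminant), so D_4.

D_4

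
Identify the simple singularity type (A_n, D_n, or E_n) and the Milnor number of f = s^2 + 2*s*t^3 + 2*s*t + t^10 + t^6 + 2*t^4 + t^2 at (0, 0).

Type A_9, Milnor number mu = 9.

The Hessian of f at 0 is [[2, 2], [2, 2]] with rank 1, so corank 1. A Groebner basis of the Jacobian ideal J(f) in C{s,t} is {s^3 + 3*s^2*t + 3*s*t^2 - s - t, s + t^3 + t}; counting standard monomials gives mu = 9. Corank 1: A-series; mu = 9 gives A_9.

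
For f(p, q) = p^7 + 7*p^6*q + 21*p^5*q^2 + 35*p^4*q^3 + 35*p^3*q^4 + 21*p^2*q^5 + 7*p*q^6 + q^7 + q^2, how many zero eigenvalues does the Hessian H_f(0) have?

Hessian at 0 has rank 1.

1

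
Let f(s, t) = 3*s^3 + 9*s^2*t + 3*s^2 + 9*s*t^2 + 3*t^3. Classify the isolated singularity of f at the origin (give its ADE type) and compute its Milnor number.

The Hessian of f at 0 has rank 1. Corank 1: A-series; mu = 2 gives A_2.

Type A2, Milnor number mu = 2.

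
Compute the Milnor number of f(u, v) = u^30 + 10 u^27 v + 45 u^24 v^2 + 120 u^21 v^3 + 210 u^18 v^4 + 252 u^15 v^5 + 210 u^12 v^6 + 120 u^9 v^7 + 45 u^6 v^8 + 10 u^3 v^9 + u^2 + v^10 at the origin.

The Hessian of f at 0 is [[2, 0], [0, 0]] with rank 1, so corank 1. A Groebner basis of the Jacobian ideal J(f) in C{u,v} is {v^9, u}; counting standard monomials gives mu = 9. Corank 1: A-series; mu = 9 gives A_9.

9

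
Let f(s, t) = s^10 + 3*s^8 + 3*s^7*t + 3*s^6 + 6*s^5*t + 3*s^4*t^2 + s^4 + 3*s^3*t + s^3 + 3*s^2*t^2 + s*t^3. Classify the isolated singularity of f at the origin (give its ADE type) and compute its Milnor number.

Type E_{7}, Milnor number mu = 7.

The Hessian of f at 0 has rank 0. Corank 2; j^3 = s^3 is a perfect cube, so E-series; the 4-jet and mu = 7 give E_7.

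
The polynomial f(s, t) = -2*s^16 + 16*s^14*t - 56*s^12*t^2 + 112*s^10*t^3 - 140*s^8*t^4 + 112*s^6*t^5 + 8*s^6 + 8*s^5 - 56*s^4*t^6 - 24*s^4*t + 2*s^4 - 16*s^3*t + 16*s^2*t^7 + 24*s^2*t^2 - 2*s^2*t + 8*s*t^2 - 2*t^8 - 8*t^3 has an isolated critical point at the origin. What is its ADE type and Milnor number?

Type D_{9}, Milnor number mu = 9.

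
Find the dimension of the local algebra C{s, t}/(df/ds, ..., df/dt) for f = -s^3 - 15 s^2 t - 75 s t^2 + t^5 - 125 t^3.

8

The Hessian of f at 0 is [[0, 0], [0, 0]] with rank 0, so corank 2. A Groebner basis of the Jacobian ideal J(f) in C{s,t} is {t^4, s^2 + 10*s*t + 25*t^2}; counting standard monomials gives mu = 8. Corank 2; j^3 = -(s + 5*t)^3 is a perfect cube, so E-series; the 5-jet and mu = 8 give E_8.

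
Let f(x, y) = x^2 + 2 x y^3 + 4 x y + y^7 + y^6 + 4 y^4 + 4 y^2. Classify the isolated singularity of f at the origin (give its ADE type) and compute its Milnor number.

Type A_6, Milnor number mu = 6.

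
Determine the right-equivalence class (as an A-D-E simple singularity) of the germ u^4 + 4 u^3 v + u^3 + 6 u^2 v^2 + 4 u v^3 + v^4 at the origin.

E_{6}

The Hessian of f at 0 is [[0, 0], [0, 0]] with rank 0, so corank 2. A Groebner basis of the Jacobian ideal J(f) in C{u,v} is {v^4, u*v^2 + v^3/3, u^2}; counting standard monomials gives mu = 6. Corank 2; j^3 = u^3 is a perfect cube, so E-series; the 4-jet and mu = 6 give E_6.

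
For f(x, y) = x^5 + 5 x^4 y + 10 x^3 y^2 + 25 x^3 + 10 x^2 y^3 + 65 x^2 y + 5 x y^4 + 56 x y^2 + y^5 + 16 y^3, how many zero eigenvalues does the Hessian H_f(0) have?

2

Hessian at 0 has rank 0.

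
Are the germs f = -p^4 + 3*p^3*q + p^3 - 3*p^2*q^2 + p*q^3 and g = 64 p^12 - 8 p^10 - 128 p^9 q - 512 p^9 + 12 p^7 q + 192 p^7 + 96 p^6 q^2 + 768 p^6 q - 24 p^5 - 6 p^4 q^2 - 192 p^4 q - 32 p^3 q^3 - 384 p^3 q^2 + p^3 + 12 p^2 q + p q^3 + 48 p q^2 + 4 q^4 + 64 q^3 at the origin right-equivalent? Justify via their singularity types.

Yes.

The Hessian of f at 0 is [[0, 0], [0, 0]] with rank 0, so corank 2. A Groebner basis of the Jacobian ideal J(f) in C{p,q} is {3*p^2 + q^4 + q^3, p^3, p^2*q - p^2 - q^3/3, -2*p^2 + p*q^2 - 2*q^3/3}; counting standard monomials gives mu = 7. Corank 2; j^3 = p^3 is a perfect cube, so E-series; the 4-jet and mu = 7 give E_7. The Hessian of g at 0 is [[0, 0], [0, 0]] with rank 0, so corank 2. A Groebner basis of the Jacobian ideal J(g) in C{p,q} is {p^3 + 12*p^2*q + 384*p^2 + 3072*p*q + 6144*q^2, -12*p^2 + p*q^2 - 96*p*q - 192*q^2, 3*p^2 + 24*p*q + q^3 + 48*q^2}; counting standard monomials gives mu = 7. Corank 2; j^3 = (p + 4*q)^3 is a perfect cube, so E-series; the 4-jet and mu = 7 give E_7. Both have type E_7, hence right-equivalent.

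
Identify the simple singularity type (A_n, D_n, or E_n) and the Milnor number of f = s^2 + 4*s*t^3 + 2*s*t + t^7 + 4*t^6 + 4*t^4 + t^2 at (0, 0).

Type A6, Milnor number mu = 6.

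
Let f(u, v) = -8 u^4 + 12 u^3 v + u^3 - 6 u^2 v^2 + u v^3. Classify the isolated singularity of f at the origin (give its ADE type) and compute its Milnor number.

Type E_7, Milnor number mu = 7.

The Hessian of f at 0 is [[0, 0], [0, 0]] with rank 0, so corank 2. A Groebner basis of the Jacobian ideal J(f) in C{u,v} is {3*u^2/4 + v^4 + v^3/4, u^3, u^2*v - u^2/4 - v^3/12, -u^2 + u*v^2 - v^3/3}; counting standard monomials gives mu = 7. Corank 2; j^3 = u^3 is a perfect cube, so E-series; the 4-jet and mu = 7 give E_7.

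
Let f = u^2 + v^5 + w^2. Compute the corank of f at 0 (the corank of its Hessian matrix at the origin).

Hessian at 0 has rank 2.

1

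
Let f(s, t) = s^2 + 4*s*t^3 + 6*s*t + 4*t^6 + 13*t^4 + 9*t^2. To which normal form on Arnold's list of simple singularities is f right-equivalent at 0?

A3

The Hessian of f at 0 has rank 1. Corank 1: A-series; mu = 3 gives A_3.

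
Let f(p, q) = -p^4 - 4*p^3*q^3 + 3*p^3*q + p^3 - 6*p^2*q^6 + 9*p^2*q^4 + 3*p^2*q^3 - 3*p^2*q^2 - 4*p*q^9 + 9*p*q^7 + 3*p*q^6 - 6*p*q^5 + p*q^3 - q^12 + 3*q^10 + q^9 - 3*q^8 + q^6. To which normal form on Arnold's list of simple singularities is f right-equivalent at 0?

E_7

The Hessian of f at 0 is [[0, 0], [0, 0]] with rank 0, so corank 2. A Groebner basis of the Jacobian ideal J(f) in C{p,q} is {3*p^2 + q^4 + q^3, p^3, p^2*q - p^2 - q^3/3, -2*p^2 + p*q^2 - 2*q^3/3}; counting standard monomials gives mu = 7. Corank 2; j^3 = p^3 is a perfect cube, so E-series; the 4-jet and mu = 7 give E_7.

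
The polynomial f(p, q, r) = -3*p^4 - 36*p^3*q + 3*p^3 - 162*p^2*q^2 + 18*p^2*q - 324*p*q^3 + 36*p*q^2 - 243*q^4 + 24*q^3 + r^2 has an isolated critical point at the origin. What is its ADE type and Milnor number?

Type E_{6}, Milnor number mu = 6.

The Hessian of f at 0 has rank 1. Corank 2; j^3 = 3*(p + 2*q)^3 is a perfect cube, so E-series; the 4-jet and mu = 6 give E_6.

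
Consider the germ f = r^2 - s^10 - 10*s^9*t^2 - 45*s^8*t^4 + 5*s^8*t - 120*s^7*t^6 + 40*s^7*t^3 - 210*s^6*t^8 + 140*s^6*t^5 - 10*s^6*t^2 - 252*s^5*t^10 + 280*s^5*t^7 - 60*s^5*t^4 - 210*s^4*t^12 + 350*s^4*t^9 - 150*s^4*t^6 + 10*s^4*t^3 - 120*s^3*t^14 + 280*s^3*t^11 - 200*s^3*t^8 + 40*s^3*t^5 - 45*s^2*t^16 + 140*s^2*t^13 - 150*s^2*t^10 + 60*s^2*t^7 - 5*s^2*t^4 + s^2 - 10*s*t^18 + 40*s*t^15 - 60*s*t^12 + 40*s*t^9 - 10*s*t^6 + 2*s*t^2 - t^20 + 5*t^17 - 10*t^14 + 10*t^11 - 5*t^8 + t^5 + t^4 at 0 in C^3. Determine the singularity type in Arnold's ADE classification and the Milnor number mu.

The Hessian of f at 0 has rank 2. Corank 1: A-series; mu = 4 gives A_4.

Type A4, Milnor number mu = 4.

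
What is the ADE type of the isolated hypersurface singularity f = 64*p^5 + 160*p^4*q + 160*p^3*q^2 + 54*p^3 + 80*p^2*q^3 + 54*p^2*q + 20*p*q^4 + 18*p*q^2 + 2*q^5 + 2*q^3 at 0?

The Hessian of f at 0 has rank 0. Corank 2; j^3 = 2*(3*p + q)^3 is a perfect cube, so E-series; the 5-jet and mu = 8 give E_8.

E8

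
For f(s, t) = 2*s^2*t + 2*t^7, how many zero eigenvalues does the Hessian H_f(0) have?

Hessian at 0 has rank 0.

2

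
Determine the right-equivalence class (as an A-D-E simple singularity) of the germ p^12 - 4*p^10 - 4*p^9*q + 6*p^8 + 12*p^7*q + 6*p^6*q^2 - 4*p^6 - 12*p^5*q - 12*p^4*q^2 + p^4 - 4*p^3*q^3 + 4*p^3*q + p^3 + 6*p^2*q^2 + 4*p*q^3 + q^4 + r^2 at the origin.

E6

The Hessian of f at 0 has rank 1. Corank 2; j^3 = p^3 is a perfect cube, so E-series; the 4-jet and mu = 6 give E_6.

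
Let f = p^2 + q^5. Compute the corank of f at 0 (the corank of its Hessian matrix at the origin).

The Hessian at 0 is [[2, 0], [0, 0]] of rank 1; hence corank 1.

1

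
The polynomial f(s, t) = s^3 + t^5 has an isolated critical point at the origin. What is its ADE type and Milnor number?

The Hessian of f at 0 is [[0, 0], [0, 0]] with rank 0, so corank 2. A Groebner basis of the Jacobian ideal J(f) in C{s,t} is {t^4, s^2}; counting standard monomials gives mu = 8. Corank 2; j^3 = s^3 is a perfect cube, so E-series; the 5-jet and mu = 8 give E_8.

Type E_8, Milnor number mu = 8.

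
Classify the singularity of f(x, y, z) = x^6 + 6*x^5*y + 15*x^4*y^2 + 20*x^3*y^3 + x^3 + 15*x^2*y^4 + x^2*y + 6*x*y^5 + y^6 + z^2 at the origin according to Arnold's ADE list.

D_7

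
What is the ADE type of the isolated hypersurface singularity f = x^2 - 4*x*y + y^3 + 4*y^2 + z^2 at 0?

A_2

The Hessian of f at 0 has rank 2. Corank 1: A-series; mu = 2 gives A_2.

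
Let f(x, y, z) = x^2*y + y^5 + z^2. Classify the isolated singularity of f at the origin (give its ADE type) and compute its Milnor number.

The Hessian of f at 0 is [[0, 0, 0], [0, 0, 0], [0, 0, 2]] with rank 1, so corank 2. A Groebner basis of the Jacobian ideal J(f) in C{x,y,z} is {x^2/5 + y^4, x^3, x*y, z}; counting standard monomials gives mu = 6. Corank 2; j^3 = x^2*y has shape L^2 M (L != M), so D-series; mu = 6 gives D_6.

Type D_{6}, Milnor number mu = 6.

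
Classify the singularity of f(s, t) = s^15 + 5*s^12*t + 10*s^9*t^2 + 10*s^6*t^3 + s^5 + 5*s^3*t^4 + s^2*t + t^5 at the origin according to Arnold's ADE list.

D_{6}

The Hessian of f at 0 has rank 0. Corank 2; j^3 = s^2*t has shape L^2 M (L != M), so D-series; mu = 6 gives D_6.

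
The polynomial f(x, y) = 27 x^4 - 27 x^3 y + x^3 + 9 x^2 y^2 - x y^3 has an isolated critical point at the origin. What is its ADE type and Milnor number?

The Hessian of f at 0 has rank 0. Corank 2; j^3 = x^3 is a perfect cube, so E-series; the 4-jet and mu = 7 give E_7.

Type E7, Milnor number mu = 7.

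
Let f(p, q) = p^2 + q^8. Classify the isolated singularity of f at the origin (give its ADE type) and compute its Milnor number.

Type A7, Milnor number mu = 7.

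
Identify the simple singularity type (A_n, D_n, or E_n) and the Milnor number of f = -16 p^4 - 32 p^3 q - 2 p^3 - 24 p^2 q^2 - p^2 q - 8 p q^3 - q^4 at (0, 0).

Type D_5, Milnor number mu = 5.

The Hessian of f at 0 is [[0, 0], [0, 0]] with rank 0, so corank 2. A Groebner basis of the Jacobian ideal J(f) in C{p,q} is {p*q^2, -p*q/8 + q^3, p^2 + p*q/2}; counting standard monomials gives mu = 5. Corank 2; j^3 = -p^2*(2*p + q) has shape L^2 M (L != M), so D-series; mu = 5 gives D_5.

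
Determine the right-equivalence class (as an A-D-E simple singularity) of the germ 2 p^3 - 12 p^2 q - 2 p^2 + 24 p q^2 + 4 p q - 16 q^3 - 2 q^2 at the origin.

The Hessian of f at 0 is [[-4, 4], [4, -4]] with rank 1, so corank 1. A Groebner basis of the Jacobian ideal J(f) in C{p,q} is {q^2, p - q}; counting standard monomials gives mu = 2. Corank 1: A-series; mu = 2 gives A_2.

A_2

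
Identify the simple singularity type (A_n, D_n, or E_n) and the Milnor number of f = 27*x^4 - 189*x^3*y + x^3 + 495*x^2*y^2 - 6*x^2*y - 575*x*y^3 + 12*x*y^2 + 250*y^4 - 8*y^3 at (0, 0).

Type E7, Milnor number mu = 7.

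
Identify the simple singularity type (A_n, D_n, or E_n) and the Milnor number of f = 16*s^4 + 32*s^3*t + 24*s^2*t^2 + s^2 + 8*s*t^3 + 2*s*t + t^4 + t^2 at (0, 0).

Type A3, Milnor number mu = 3.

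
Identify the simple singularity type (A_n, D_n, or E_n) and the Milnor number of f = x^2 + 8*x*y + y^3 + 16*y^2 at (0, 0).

The Hessian of f at 0 is [[2, 8], [8, 32]] with rank 1, so corank 1. A Groebner basis of the Jacobian ideal J(f) in C{x,y} is {y^2, x + 4*y}; counting standard monomials gives mu = 2. Corank 1: A-series; mu = 2 gives A_2.

Type A2, Milnor number mu = 2.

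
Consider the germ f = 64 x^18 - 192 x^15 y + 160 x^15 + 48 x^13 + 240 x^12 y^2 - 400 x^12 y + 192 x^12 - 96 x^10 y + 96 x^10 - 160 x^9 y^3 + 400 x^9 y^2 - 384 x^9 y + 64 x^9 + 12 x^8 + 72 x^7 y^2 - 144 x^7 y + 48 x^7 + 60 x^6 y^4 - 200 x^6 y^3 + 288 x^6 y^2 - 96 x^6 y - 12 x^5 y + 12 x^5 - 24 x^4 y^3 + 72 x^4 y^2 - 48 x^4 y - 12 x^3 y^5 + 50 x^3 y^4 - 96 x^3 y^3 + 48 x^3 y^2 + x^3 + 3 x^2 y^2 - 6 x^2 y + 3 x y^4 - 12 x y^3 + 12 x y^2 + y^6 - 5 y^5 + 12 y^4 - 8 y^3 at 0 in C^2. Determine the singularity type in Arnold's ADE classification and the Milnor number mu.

Type E_8, Milnor number mu = 8.

The Hessian of f at 0 has rank 0. Corank 2; j^3 = (x - 2*y)^3 is a perfect cube, so E-series; the 5-jet and mu = 8 give E_8.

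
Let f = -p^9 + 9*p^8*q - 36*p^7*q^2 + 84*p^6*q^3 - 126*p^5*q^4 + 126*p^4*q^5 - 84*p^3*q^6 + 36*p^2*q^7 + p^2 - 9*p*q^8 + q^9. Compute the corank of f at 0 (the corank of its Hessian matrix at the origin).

1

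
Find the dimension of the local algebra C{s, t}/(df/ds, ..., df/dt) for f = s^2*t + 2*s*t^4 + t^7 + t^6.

The Hessian of f at 0 is [[0, 0], [0, 0]] with rank 0, so corank 2. A Groebner basis of the Jacobian ideal J(f) in C{s,t} is {s*t + t^4, s^3, s^2*t, -s^2/6 + s*t^2}; counting standard monomials gives mu = 7. Corank 2; j^3 = s^2*t has shape L^2 M (L != M), so D-series; mu = 7 gives D_7.

7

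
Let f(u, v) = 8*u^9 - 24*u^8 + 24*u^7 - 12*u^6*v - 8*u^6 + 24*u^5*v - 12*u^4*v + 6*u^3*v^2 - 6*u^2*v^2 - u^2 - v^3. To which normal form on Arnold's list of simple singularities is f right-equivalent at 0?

A_{2}

The Hessian of f at 0 is [[-2, 0], [0, 0]] with rank 1, so corank 1. A Groebner basis of the Jacobian ideal J(f) in C{u,v} is {v^2, u}; counting standard monomials gives mu = 2. Corank 1: A-series; mu = 2 gives A_2.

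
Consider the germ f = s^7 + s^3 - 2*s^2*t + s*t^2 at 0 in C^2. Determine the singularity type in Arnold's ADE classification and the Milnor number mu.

Type D8, Milnor number mu = 8.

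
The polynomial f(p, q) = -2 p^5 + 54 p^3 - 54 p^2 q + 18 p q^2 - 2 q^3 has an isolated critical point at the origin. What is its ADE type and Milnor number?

The Hessian of f at 0 is [[0, 0], [0, 0]] with rank 0, so corank 2. A Groebner basis of the Jacobian ideal J(f) in C{p,q} is {q^5, p*q^3 - q^4/4, p^2 - 2*p*q/3 + q^2/9}; counting standard monomials gives mu = 8. Corank 2; j^3 = 2*(3*p - q)^3 is a perfect cube, so E-series; the 5-jet and mu = 8 give E_8.

Type E_{8}, Milnor number mu = 8.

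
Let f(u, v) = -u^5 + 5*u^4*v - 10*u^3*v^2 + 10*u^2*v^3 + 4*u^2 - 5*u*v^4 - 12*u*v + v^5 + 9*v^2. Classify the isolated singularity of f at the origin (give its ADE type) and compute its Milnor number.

The Hessian of f at 0 is [[8, -12], [-12, 18]] with rank 1, so corank 1. A Groebner basis of the Jacobian ideal J(f) in C{u,v} is {v^4, u - 3*v/2}; counting standard monomials gives mu = 4. Corank 1: A-series; mu = 4 gives A_4.

Type A_{4}, Milnor number mu = 4.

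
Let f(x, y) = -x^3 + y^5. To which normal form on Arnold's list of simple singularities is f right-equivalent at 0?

E_{8}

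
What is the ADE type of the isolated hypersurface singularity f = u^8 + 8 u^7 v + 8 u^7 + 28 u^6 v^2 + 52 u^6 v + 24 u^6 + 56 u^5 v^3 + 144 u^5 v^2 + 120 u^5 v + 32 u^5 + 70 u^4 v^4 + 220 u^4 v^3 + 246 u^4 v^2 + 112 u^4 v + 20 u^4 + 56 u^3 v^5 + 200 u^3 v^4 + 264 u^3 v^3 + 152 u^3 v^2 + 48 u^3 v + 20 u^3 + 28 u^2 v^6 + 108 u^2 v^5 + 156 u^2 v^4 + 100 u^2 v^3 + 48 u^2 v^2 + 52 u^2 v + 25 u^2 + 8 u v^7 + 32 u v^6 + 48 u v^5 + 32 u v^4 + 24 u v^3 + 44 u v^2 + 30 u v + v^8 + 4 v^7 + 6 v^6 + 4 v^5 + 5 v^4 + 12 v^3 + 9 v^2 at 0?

A3

The Hessian of f at 0 is [[50, 30], [30, 18]] with rank 1, so corank 1. A Groebner basis of the Jacobian ideal J(f) in C{u,v} is {u^2 + 45*u/8 + 27*v/8, u*v - 75*u/8 - 45*v/8, 125*u/8 + v^2 + 75*v/8}; counting standard monomials gives mu = 3. Corank 1: A-series; mu = 3 gives A_3.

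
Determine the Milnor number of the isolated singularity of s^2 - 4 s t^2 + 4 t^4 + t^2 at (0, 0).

The Hessian of f at 0 has rank 2. Corank 0: nondegenerate Morse point, so A_1.

1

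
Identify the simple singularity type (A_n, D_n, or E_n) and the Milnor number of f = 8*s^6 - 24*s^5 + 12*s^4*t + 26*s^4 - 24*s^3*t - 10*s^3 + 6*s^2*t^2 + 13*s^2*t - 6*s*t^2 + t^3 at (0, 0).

Type D_4, Milnor number mu = 4.

The Hessian of f at 0 has rank 0. Corank 2; j^3 = -(2*s - t)*(5*s^2 - 4*s*t + t^2) splits into three distinct lines over C (the quadratic factor has nonzero discriminant), so D_4.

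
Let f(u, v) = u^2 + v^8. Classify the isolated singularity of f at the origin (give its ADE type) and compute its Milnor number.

Type A_7, Milnor number mu = 7.

The Hessian of f at 0 has rank 1. Corank 1: A-series; mu = 7 gives A_7.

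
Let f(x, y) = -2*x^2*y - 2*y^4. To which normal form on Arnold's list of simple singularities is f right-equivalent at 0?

D5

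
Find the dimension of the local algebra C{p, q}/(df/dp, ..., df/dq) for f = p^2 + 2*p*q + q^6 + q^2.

5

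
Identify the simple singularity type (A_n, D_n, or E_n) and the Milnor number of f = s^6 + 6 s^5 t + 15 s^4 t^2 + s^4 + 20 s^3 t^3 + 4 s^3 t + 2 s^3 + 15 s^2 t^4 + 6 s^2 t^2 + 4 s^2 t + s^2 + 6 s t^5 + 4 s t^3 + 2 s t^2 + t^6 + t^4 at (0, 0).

Type A_{5}, Milnor number mu = 5.

The Hessian of f at 0 has rank 1. Corank 1: A-series; mu = 5 gives A_5.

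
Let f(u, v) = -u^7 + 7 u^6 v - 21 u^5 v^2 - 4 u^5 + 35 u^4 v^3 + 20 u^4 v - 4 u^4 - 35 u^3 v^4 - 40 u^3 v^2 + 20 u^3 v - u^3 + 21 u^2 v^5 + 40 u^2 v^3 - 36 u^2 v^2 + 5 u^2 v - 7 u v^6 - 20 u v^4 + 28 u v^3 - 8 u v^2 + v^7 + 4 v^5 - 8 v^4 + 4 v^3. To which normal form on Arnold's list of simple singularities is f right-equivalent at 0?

D_{8}

The Hessian of f at 0 has rank 0. Corank 2; j^3 = -(u - 2*v)^2*(u - v) has shape L^2 M (L != M), so D-series; mu = 8 gives D_8.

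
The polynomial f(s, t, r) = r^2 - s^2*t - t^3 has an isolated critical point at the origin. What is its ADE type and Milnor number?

The Hessian of f at 0 has rank 1. Corank 2; j^3 = -t*(s^2 + t^2) splits into three distinct lines over C (the quadratic factor has nonzero discriminant), so D_4.

Type D4, Milnor number mu = 4.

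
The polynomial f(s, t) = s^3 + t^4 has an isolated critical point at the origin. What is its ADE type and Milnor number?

The Hessian of f at 0 has rank 0. Corank 2; j^3 = s^3 is a perfect cube, so E-series; the 4-jet and mu = 6 give E_6.

Type E_{6}, Milnor number mu = 6.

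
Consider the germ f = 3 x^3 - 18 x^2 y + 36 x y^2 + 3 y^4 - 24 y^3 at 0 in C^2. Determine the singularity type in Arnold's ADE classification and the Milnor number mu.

Type E_6, Milnor number mu = 6.

The Hessian of f at 0 is [[0, 0], [0, 0]] with rank 0, so corank 2. A Groebner basis of the Jacobian ideal J(f) in C{x,y} is {y^3, x^2 - 4*x*y + 4*y^2}; counting standard monomials gives mu = 6. Corank 2; j^3 = 3*(x - 2*y)^3 is a perfect cube, so E-series; the 4-jet and mu = 6 give E_6.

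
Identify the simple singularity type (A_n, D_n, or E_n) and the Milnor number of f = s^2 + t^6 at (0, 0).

Type A5, Milnor number mu = 5.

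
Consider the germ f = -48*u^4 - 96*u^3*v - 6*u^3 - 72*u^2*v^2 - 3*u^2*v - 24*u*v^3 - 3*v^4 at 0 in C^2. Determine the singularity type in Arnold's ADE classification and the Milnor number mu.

Type D_{5}, Milnor number mu = 5.

The Hessian of f at 0 has rank 0. Corank 2; j^3 = -3*u^2*(2*u + v) has shape L^2 M (L != M), so D-series; mu = 5 gives D_5.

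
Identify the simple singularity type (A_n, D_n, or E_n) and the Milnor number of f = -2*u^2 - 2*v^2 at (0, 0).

Type A1, Milnor number mu = 1.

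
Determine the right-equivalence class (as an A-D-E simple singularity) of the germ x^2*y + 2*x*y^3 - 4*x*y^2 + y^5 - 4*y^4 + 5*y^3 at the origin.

D4

The Hessian of f at 0 has rank 0. Corank 2; j^3 = y*(x^2 - 4*x*y + 5*y^2) splits into three distinct lines over C (the quadratic factor has nonzero discriminant), so D_4.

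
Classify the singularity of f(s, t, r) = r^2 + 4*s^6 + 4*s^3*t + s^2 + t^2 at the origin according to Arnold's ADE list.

A1

The Hessian of f at 0 has rank 3. Corank 0: nondegenerate Morse point, so A_1.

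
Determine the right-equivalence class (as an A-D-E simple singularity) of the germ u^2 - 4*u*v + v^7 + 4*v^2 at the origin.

The Hessian of f at 0 is [[2, -4], [-4, 8]] with rank 1, so corank 1. A Groebner basis of the Jacobian ideal J(f) in C{u,v} is {v^6, u - 2*v}; counting standard monomials gives mu = 6. Corank 1: A-series; mu = 6 gives A_6.

A_6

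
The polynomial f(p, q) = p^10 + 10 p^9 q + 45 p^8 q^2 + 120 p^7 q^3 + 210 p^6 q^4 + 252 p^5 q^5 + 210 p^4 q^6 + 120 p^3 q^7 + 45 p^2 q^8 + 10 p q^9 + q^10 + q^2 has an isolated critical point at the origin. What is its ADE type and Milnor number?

Type A_{9}, Milnor number mu = 9.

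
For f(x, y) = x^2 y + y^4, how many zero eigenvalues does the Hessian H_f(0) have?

Hessian at 0 has rank 0.

2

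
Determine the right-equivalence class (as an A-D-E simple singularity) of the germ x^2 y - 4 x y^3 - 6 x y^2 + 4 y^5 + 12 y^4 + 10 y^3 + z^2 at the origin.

D4

The Hessian of f at 0 is [[0, 0, 0], [0, 0, 0], [0, 0, 2]] with rank 1, so corank 2. A Groebner basis of the Jacobian ideal J(f) in C{x,y,z} is {y^3, x^2 - 6*y^2, x*y - 3*y^2, z}; counting standard monomials gives mu = 4. Corank 2; j^3 = y*(x^2 - 6*x*y + 10*y^2) splits into three distinct lines over C (the quadratic factor has nonzero discriminant), so D_4.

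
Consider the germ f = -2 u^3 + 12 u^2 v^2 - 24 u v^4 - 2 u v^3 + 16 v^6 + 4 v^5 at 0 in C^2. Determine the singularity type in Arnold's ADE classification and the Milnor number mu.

Type E_7, Milnor number mu = 7.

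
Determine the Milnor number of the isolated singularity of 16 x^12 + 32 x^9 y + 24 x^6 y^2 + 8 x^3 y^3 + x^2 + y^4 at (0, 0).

3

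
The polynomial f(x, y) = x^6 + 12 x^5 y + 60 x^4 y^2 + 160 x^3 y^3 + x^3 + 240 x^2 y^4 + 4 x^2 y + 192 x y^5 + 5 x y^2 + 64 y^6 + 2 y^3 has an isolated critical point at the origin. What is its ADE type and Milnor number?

The Hessian of f at 0 is [[0, 0], [0, 0]] with rank 0, so corank 2. A Groebner basis of the Jacobian ideal J(f) in C{x,y} is {-x*y/6 + y^5 - y^2/6, x*y^2 + y^3, x^2 + 3*x*y + 2*y^2}; counting standard monomials gives mu = 7. Corank 2; j^3 = (x + y)^2*(x + 2*y) has shape L^2 M (L != M), so D-series; mu = 7 gives D_7.

Type D7, Milnor number mu = 7.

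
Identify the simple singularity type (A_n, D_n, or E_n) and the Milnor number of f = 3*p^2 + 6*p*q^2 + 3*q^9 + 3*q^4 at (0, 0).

Type A8, Milnor number mu = 8.

The Hessian of f at 0 is [[6, 0], [0, 0]] with rank 1, so corank 1. A Groebner basis of the Jacobian ideal J(f) in C{p,q} is {p^4, p + q^2}; counting standard monomials gives mu = 8. Corank 1: A-series; mu = 8 gives A_8.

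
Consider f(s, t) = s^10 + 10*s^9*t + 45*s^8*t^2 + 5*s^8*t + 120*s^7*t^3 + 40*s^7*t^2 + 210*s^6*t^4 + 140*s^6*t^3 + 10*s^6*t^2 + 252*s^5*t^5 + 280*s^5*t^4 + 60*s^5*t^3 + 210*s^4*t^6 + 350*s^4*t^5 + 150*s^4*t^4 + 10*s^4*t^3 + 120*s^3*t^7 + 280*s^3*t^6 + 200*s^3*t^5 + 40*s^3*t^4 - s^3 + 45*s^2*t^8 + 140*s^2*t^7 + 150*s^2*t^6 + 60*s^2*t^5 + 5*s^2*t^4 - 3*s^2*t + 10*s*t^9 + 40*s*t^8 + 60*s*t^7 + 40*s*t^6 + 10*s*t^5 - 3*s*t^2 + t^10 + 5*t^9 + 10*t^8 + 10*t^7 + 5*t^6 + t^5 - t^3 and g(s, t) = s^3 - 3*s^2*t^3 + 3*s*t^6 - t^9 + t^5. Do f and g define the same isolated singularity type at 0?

Yes.

The Hessian of f at 0 is [[0, 0], [0, 0]] with rank 0, so corank 2. A Groebner basis of the Jacobian ideal J(f) in C{s,t} is {t^4, s^2 + 2*s*t + t^2}; counting standard monomials gives mu = 8. Corank 2; j^3 = -(s + t)^3 is a perfect cube, so E-series; the 5-jet and mu = 8 give E_8. The Hessian of g at 0 is [[0, 0], [0, 0]] with rank 0, so corank 2. A Groebner basis of the Jacobian ideal J(g) in C{s,t} is {-s^2/2 + s*t^3, t^4, s^3, s^2*t}; counting standard monomials gives mu = 8. Corank 2; j^3 = s^3 is a perfect cube, so E-series; the 5-jet and mu = 8 give E_8. Both have type E_8, hence right-equivalent.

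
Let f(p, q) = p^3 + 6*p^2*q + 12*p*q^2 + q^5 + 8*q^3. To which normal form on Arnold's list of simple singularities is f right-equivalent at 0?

The Hessian of f at 0 is [[0, 0], [0, 0]] with rank 0, so corank 2. A Groebner basis of the Jacobian ideal J(f) in C{p,q} is {q^4, p^2 + 4*p*q + 4*q^2}; counting standard monomials gives mu = 8. Corank 2; j^3 = (p + 2*q)^3 is a perfect cube, so E-series; the 5-jet and mu = 8 give E_8.

E8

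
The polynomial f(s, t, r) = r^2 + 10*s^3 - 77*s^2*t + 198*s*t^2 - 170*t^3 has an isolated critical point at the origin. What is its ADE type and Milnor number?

Type D_{4}, Milnor number mu = 4.

The Hessian of f at 0 has rank 1. Corank 2; j^3 = (2*s - 5*t)*(5*s^2 - 26*s*t + 34*t^2) splits into three distinct lines over C (the quadratic factor has nonzero discriminant), so D_4.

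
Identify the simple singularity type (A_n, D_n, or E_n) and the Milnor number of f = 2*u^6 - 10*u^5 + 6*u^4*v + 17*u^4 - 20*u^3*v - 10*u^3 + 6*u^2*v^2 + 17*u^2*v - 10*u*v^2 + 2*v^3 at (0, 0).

The Hessian of f at 0 has rank 0. Corank 2; j^3 = -(2*u - v)*(5*u^2 - 6*u*v + 2*v^2) splits into three distinct lines over C (the quadratic factor has nonzero discriminant), so D_4.

Type D_{4}, Milnor number mu = 4.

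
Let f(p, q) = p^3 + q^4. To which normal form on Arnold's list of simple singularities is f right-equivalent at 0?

The Hessian of f at 0 is [[0, 0], [0, 0]] with rank 0, so corank 2. A Groebner basis of the Jacobian ideal J(f) in C{p,q} is {q^3, p^2}; counting standard monomials gives mu = 6. Corank 2; j^3 = p^3 is a perfect cube, so E-series; the 4-jet and mu = 6 give E_6.

E_6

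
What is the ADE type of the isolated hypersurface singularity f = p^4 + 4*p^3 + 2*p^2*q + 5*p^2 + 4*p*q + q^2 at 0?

A_{1}

The Hessian of f at 0 has rank 2. Corank 0: nondegenerate Morse point, so A_1.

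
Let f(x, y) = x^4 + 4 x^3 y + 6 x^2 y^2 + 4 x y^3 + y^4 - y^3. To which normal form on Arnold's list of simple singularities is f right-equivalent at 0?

E6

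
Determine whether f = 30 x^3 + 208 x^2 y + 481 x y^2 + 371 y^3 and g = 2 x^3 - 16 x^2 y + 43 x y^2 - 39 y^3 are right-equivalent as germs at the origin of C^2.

The Hessian of f at 0 is [[0, 0], [0, 0]] with rank 0, so corank 2. A Groebner basis of the Jacobian ideal J(f) in C{x,y} is {y^3, x^2 - 11*y^2/2, x*y + 61*y^2/26}; counting standard monomials gives mu = 4. Corank 2; j^3 = (3*x + 7*y)*(10*x^2 + 46*x*y + 53*y^2) splits into three distinct lines over C (the quadratic factor has nonzero discriminant), so D_4. The Hessian of g at 0 is [[0, 0], [0, 0]] with rank 0, so corank 2. A Groebner basis of the Jacobian ideal J(g) in C{x,y} is {y^3, x^2 - 23*y^2/2, x*y - 7*y^2/2}; counting standard monomials gives mu = 4. Corank 2; j^3 = (x - 3*y)*(2*x^2 - 10*x*y + 13*y^2) splits into three distinct lines over C (the quadratic factor has nonzero discriminant), so D_4. Both have type D_4, hence right-equivalent.

Yes.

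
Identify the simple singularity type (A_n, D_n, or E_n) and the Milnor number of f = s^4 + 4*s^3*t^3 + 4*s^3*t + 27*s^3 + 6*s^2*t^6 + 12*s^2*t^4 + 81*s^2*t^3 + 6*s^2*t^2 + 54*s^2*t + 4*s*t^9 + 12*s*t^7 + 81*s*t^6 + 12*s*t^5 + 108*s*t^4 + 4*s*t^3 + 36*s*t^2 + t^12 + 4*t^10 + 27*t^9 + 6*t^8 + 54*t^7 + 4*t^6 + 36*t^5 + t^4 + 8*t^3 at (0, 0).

The Hessian of f at 0 has rank 0. Corank 2; j^3 = (3*s + 2*t)^3 is a perfect cube, so E-series; the 4-jet and mu = 6 give E_6.

Type E6, Milnor number mu = 6.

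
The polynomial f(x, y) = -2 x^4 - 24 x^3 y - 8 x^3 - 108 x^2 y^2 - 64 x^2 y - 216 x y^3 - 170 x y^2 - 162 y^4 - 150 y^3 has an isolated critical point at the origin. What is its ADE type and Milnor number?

Type D_{5}, Milnor number mu = 5.

The Hessian of f at 0 has rank 0. Corank 2; j^3 = -2*(x + 3*y)*(2*x + 5*y)^2 has shape L^2 M (L != M), so D-series; mu = 5 gives D_5.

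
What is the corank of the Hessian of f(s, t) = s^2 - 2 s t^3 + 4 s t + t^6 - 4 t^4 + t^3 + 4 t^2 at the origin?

1

The Hessian at 0 is [[2, 4], [4, 8]] of rank 1; hence corank 1.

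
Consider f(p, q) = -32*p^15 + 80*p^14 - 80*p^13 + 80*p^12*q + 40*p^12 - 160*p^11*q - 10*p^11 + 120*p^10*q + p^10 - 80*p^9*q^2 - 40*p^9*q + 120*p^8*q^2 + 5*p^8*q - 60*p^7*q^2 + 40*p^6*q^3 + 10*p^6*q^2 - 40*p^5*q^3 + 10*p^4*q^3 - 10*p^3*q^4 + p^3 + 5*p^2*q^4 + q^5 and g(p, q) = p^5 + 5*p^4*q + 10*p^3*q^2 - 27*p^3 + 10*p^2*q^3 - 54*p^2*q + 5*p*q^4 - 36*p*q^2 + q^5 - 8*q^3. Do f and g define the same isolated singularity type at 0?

Yes.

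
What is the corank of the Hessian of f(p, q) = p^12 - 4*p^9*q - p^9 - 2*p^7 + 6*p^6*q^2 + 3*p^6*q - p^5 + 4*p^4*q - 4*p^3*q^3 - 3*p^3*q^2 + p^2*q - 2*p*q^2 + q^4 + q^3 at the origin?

The Hessian at 0 is [[0, 0], [0, 0]] of rank 0; hence corank 2.

2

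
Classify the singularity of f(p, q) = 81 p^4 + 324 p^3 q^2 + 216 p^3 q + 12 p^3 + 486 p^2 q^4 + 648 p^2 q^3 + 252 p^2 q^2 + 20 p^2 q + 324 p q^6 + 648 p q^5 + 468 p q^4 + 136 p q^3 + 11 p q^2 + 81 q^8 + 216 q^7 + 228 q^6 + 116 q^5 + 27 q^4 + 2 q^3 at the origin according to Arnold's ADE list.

D5

The Hessian of f at 0 is [[0, 0], [0, 0]] with rank 0, so corank 2. A Groebner basis of the Jacobian ideal J(f) in C{p,q} is {p*q^2 - 2*p*q - q^2, 4*p*q + q^3 + 2*q^2, p^2 + p*q/2}; counting standard monomials gives mu = 5. Corank 2; j^3 = (2*p + q)^2*(3*p + 2*q) has shape L^2 M (L != M), so D-series; mu = 5 gives D_5.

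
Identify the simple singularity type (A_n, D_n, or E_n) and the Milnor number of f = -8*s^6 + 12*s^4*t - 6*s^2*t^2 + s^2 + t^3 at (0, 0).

The Hessian of f at 0 has rank 1. Corank 1: A-series; mu = 2 gives A_2.

Type A_2, Milnor number mu = 2.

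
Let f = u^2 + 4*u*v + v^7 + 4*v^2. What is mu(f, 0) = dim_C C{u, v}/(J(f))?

The Hessian of f at 0 has rank 1. Corank 1: A-series; mu = 6 gives A_6.

6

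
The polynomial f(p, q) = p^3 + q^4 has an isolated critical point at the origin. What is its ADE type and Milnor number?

Type E_6, Milnor number mu = 6.

The Hessian of f at 0 has rank 0. Corank 2; j^3 = p^3 is a perfect cube, so E-series; the 4-jet and mu = 6 give E_6.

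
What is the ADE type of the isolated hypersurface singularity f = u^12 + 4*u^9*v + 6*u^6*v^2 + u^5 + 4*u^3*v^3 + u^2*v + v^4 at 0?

D5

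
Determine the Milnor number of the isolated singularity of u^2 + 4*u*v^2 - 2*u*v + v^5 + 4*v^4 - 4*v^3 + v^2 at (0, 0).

4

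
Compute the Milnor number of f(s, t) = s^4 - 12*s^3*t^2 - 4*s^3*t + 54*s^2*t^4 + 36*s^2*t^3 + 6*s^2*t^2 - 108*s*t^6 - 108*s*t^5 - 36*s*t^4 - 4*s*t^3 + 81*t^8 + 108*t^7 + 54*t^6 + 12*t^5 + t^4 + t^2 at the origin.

The Hessian of f at 0 has rank 1. Corank 1: A-series; mu = 3 gives A_3.

3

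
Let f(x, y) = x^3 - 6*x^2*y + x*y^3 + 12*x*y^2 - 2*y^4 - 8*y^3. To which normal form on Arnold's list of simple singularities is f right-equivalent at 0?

E7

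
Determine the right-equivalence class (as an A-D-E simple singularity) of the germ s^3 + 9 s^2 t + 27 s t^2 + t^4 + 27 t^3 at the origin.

E6

The Hessian of f at 0 has rank 0. Corank 2; j^3 = (s + 3*t)^3 is a perfect cube, so E-series; the 4-jet and mu = 6 give E_6.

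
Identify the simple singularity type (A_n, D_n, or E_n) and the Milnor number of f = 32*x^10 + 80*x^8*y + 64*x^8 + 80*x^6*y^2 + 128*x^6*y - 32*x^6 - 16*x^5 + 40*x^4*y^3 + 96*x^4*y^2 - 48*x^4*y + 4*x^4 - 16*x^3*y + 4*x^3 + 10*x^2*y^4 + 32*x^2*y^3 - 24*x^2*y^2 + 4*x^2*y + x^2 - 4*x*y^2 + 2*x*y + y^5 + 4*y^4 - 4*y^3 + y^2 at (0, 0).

Type A4, Milnor number mu = 4.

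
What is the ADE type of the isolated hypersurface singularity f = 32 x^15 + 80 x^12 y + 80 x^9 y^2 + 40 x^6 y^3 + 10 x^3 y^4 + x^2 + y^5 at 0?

A_4

The Hessian of f at 0 has rank 1. Corank 1: A-series; mu = 4 gives A_4.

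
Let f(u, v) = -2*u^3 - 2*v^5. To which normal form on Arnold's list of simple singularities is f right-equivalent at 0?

The Hessian of f at 0 has rank 0. Corank 2; j^3 = -2*u^3 is a perfect cube, so E-series; the 5-jet and mu = 8 give E_8.

E8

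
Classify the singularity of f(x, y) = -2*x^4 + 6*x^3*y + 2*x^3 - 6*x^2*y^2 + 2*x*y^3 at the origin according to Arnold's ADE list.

E7

The Hessian of f at 0 has rank 0. Corank 2; j^3 = 2*x^3 is a perfect cube, so E-series; the 4-jet and mu = 7 give E_7.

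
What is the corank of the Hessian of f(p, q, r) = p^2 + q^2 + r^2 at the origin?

0

Hessian at 0 has rank 3.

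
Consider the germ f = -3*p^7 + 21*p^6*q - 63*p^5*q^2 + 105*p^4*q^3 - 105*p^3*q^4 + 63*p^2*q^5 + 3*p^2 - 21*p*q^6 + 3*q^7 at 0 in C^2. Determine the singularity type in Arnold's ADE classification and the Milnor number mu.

The Hessian of f at 0 is [[6, 0], [0, 0]] with rank 1, so corank 1. A Groebner basis of the Jacobian ideal J(f) in C{p,q} is {q^6, p}; counting standard monomials gives mu = 6. Corank 1: A-series; mu = 6 gives A_6.

Type A6, Milnor number mu = 6.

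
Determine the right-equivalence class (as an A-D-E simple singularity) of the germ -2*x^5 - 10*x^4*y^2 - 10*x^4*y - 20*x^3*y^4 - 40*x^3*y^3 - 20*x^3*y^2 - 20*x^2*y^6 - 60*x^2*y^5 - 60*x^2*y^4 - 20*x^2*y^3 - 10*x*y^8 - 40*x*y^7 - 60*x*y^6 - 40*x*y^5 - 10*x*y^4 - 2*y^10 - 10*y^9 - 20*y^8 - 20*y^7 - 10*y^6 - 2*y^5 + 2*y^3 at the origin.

E_{8}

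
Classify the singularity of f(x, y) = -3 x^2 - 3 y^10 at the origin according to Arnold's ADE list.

A_9

The Hessian of f at 0 is [[-6, 0], [0, 0]] with rank 1, so corank 1. A Groebner basis of the Jacobian ideal J(f) in C{x,y} is {y^9, x}; counting standard monomials gives mu = 9. Corank 1: A-series; mu = 9 gives A_9.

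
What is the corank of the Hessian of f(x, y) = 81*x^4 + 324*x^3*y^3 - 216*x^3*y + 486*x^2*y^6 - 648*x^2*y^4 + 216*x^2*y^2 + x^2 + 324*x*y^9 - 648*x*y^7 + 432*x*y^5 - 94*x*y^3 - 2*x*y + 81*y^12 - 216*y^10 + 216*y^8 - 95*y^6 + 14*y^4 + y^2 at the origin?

Hessian at 0 has rank 1.

1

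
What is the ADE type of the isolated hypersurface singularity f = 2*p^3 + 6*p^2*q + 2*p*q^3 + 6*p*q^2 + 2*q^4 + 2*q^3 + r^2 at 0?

E_7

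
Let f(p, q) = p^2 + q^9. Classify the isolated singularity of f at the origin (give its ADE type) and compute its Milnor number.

Type A_{8}, Milnor number mu = 8.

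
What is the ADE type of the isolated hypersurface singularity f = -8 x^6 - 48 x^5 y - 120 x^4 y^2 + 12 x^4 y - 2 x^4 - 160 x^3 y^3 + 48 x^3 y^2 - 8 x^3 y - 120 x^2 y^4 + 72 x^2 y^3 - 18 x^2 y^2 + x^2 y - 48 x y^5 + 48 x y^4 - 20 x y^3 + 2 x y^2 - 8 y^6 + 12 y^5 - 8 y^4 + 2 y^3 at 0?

D4

The Hessian of f at 0 is [[0, 0], [0, 0]] with rank 0, so corank 2. A Groebner basis of the Jacobian ideal J(f) in C{x,y} is {y^3, x^2 + 2*y^2, x*y + y^2}; counting standard monomials gives mu = 4. Corank 2; j^3 = y*(x^2 + 2*x*y + 2*y^2) splits into three distinct lines over C (the quadratic factor has nonzero discriminant), so D_4.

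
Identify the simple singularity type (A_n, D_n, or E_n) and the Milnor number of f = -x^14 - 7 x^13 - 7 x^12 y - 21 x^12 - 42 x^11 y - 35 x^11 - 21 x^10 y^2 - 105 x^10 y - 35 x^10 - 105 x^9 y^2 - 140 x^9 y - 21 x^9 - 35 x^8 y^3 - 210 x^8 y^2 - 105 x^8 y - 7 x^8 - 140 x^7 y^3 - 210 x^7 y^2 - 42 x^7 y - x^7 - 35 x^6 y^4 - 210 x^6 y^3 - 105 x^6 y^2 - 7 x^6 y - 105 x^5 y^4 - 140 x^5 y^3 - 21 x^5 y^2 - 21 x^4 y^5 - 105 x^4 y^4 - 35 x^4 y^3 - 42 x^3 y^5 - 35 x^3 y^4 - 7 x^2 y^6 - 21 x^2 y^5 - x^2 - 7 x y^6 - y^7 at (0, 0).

The Hessian of f at 0 is [[-2, 0], [0, 0]] with rank 1, so corank 1. A Groebner basis of the Jacobian ideal J(f) in C{x,y} is {y^6, x}; counting standard monomials gives mu = 6. Corank 1: A-series; mu = 6 gives A_6.

Type A_6, Milnor number mu = 6.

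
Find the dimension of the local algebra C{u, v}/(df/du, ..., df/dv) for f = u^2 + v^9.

8

The Hessian of f at 0 has rank 1. Corank 1: A-series; mu = 8 gives A_8.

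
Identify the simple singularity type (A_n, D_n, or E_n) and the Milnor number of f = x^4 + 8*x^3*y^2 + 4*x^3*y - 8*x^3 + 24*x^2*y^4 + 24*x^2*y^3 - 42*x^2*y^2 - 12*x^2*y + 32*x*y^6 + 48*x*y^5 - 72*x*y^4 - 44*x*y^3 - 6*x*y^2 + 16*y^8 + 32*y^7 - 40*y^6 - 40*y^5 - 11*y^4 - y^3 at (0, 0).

The Hessian of f at 0 has rank 0. Corank 2; j^3 = -(2*x + y)^3 is a perfect cube, so E-series; the 4-jet and mu = 6 give E_6.

Type E_{6}, Milnor number mu = 6.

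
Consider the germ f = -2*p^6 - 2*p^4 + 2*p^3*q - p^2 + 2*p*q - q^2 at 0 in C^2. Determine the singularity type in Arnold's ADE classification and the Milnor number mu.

Type A_{5}, Milnor number mu = 5.

The Hessian of f at 0 is [[-2, 2], [2, -2]] with rank 1, so corank 1. A Groebner basis of the Jacobian ideal J(f) in C{p,q} is {p*q^2 + p - q, p + q^3 - q, p^2 - 2*p*q + q^2}; counting standard monomials gives mu = 5. Corank 1: A-series; mu = 5 gives A_5.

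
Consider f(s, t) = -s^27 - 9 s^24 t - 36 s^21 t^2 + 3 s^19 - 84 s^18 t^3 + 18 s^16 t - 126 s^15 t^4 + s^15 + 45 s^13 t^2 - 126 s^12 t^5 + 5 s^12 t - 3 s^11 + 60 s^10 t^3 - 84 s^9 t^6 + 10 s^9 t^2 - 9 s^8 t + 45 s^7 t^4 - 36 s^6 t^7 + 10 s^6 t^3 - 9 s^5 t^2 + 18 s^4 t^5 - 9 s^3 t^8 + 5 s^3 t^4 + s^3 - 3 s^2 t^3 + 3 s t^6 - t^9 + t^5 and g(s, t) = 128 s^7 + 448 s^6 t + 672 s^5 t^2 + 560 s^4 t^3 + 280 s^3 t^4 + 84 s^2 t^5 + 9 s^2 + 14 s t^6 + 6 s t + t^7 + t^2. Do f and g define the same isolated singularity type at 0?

No.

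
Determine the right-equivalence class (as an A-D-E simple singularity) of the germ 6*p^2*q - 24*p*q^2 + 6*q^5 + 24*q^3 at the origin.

The Hessian of f at 0 has rank 0. Corank 2; j^3 = 6*q*(p - 2*q)^2 has shape L^2 M (L != M), so D-series; mu = 6 gives D_6.

D_{6}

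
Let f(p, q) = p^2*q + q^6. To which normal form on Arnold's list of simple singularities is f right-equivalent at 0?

D_{7}

The Hessian of f at 0 has rank 0. Corank 2; j^3 = p^2*q has shape L^2 M (L != M), so D-series; mu = 7 gives D_7.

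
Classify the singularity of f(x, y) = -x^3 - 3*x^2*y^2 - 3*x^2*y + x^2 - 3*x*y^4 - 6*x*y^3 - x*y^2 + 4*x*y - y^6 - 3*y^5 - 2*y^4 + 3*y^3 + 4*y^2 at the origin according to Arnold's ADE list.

The Hessian of f at 0 has rank 1. Corank 1: A-series; mu = 2 gives A_2.

A_2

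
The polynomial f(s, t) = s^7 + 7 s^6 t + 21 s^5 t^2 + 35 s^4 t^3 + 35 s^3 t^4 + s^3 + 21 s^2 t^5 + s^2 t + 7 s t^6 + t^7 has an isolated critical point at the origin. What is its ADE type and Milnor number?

Type D_8, Milnor number mu = 8.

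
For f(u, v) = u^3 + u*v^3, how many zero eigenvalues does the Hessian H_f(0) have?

Hessian at 0 has rank 0.

2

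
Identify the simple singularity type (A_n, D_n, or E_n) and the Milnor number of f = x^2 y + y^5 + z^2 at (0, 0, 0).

The Hessian of f at 0 has rank 1. Corank 2; j^3 = x^2*y has shape L^2 M (L != M), so D-series; mu = 6 gives D_6.

Type D_{6}, Milnor number mu = 6.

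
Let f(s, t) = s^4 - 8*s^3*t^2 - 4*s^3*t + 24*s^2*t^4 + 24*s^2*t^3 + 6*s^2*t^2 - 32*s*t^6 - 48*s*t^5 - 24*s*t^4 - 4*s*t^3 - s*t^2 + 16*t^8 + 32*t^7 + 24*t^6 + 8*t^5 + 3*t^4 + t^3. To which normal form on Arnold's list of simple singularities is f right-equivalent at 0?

The Hessian of f at 0 has rank 0. Corank 2; j^3 = -t^2*(s - t) has shape L^2 M (L != M), so D-series; mu = 5 gives D_5.

D_5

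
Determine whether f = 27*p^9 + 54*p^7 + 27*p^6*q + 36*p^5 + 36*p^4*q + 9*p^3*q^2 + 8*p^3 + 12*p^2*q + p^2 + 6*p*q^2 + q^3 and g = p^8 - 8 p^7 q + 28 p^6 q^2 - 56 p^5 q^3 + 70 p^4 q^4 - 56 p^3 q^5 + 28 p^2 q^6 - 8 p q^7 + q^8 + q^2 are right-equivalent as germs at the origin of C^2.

The Hessian of f at 0 has rank 1. Corank 1: A-series; mu = 2 gives A_2. The Hessian of g at 0 has rank 1. Corank 1: A-series; mu = 7 gives A_7. f is A_2 but g is A_7, hence not right-equivalent.

No.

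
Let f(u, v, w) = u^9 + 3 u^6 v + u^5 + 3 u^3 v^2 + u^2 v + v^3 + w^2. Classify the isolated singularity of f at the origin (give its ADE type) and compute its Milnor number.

Type D4, Milnor number mu = 4.

The Hessian of f at 0 is [[0, 0, 0], [0, 0, 0], [0, 0, 2]] with rank 1, so corank 2. A Groebner basis of the Jacobian ideal J(f) in C{u,v,w} is {v^3, u^2 + 3*v^2, u*v, w}; counting standard monomials gives mu = 4. Corank 2; j^3 = v*(u^2 + v^2) splits into three distinct lines over C (the quadratic factor has nonzero discriminant), so D_4.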